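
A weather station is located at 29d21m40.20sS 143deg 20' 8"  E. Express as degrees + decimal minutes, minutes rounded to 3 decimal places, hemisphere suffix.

29° 21.670′ S, 143° 20.133′ E

Latitude: seconds/60 = 0.67000; minutes = 21 + 0.67000 = 21.67000
Lon: seconds/60 = 0.13333; minutes = 20 + 0.13333 = 20.13333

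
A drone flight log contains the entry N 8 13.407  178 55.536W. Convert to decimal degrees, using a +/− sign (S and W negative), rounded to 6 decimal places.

8.223450, -178.925600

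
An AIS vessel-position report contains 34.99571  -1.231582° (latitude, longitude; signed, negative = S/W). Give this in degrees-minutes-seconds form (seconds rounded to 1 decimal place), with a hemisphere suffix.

Latitude: 0.995710 × 60 = 59.74260′ → 59′, remainder × 60 = 44.556″
Longitude is negative → W; |value| = 1.231582
λ: 0.231582 × 60 = 13.89492′ → 13′, remainder × 60 = 53.695″

34°59′44.6″ N, 1°13′53.7″ W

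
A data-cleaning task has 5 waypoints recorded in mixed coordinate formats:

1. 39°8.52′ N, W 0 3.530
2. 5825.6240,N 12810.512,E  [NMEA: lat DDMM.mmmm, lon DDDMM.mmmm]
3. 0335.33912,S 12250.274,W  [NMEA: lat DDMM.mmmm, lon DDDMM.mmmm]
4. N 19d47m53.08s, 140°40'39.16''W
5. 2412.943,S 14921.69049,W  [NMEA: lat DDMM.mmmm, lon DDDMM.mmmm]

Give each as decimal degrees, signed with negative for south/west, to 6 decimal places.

Point 1:
  Lat: 8.52′ = 0.142000°; total 39.1420000
  N ⇒ keep positive
  Longitude: 0 + 3.53/60 = 0.0588333
  W → negative
Point 2:
  Latitude: degrees = first 2 digits = 58, minutes = 25.624; 58 + 25.624/60 = 58.4270667
  N ⇒ keep positive
  Lon: split at 3 digits → 128° and 10.512′; 128 + 10.512/60 = 128.1752000
  E → positive
Point 3:
  Latitude: degrees = first 2 digits = 3, minutes = 35.33912; 3 + 35.33912/60 = 3.5889853
  S → negative
  Longitude: split at 3 digits → 122° and 50.274′; 122 + 50.274/60 = 122.8379000
  W ⇒ negate
Point 4:
  φ: 19 + 47/60 + 53.08/3600 = 19.7980778
  N ⇒ keep positive
  Lon: 40′ + 39.16″ = 40.65267′; 140 + 40.65267/60 = 140.6775444
  W ⇒ negate
Point 5:
  φ: degrees = first 2 digits = 24, minutes = 12.943; 24 + 12.943/60 = 24.2157167
  S ⇒ negate
  Lon: split at 3 digits → 149° and 21.69049′; 149 + 21.69049/60 = 149.3615082
  W ⇒ negate

1. 39.142000, -0.058833
2. 58.427067, 128.175200
3. -3.588985, -122.837900
4. 19.798078, -140.677544
5. -24.215717, -149.361508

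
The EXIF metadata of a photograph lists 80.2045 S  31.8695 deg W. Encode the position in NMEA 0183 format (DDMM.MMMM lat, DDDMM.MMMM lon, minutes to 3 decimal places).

8012.270,S / 03152.170,W

φ: fractional part 0.204500 → 12.27000 minutes
Longitude: minutes = (31.869500 − 31) × 60 = 52.17000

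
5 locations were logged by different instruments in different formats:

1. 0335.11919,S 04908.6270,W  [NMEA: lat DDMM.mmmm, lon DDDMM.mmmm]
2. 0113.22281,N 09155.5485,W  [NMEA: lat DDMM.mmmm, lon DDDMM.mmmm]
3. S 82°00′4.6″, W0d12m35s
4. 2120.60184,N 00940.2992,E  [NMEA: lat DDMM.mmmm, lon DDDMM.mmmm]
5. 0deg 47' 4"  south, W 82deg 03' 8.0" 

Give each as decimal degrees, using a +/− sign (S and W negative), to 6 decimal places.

Point 1:
  Latitude: split at 2 digits → 03° and 35.11919′; 3 + 35.11919/60 = 3.5853198
  S → negative
  Longitude: split at 3 digits → 049° and 8.627′; 49 + 8.627/60 = 49.1437833
  hemisphere W, so the sign is −
Point 2:
  Lat: degrees = first 2 digits = 1, minutes = 13.22281; 1 + 13.22281/60 = 1.2203802
  N → positive
  λ: split at 3 digits → 091° and 55.5485′; 91 + 55.5485/60 = 91.9258083
  hemisphere W, so the sign is −
Point 3:
  φ: 0′ + 4.6″ = 0.07667′; 82 + 0.07667/60 = 82.0012778
  hemisphere S, so the sign is −
  λ: 0 + 12/60 + 35/3600 = 0.2097222
  hemisphere W, so the sign is −
Point 4:
  Latitude: degrees = first 2 digits = 21, minutes = 20.60184; 21 + 20.60184/60 = 21.3433640
  N → positive
  λ: degrees = first 3 digits = 9, minutes = 40.2992; 9 + 40.2992/60 = 9.6716533
  E ⇒ keep positive
Point 5:
  Latitude: 0° + 47/60 + 4/3600 = 0 + 0.783333 + 0.001111 = 0.7844444
  hemisphere S, so the sign is −
  Lon: 3′ + 8″ = 3.13333′; 82 + 3.13333/60 = 82.0522222
  W → negative

1. -3.585320, -49.143783
2. 1.220380, -91.925808
3. -82.001278, -0.209722
4. 21.343364, 9.671653
5. -0.784444, -82.052222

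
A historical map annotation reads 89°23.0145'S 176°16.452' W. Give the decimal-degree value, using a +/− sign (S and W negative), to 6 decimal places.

-89.383575, -176.274200

φ: 23.0145′ = 0.383575°; total 89.3835750
S ⇒ negate
Lon: 176 + 16.452/60 = 176.2742000
W ⇒ negate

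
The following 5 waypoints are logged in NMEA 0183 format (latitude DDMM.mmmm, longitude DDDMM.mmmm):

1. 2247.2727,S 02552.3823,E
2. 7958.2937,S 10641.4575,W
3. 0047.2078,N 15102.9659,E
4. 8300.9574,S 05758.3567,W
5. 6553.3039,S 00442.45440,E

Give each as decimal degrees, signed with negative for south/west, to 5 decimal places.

1. -22.78788, 25.87304
2. -79.97156, -106.69096
3. 0.78680, 151.04943
4. -83.01596, -57.97261
5. -65.88840, 4.70757

Point 1:
  Lat: split at 2 digits → 22° and 47.2727′; 22 + 47.2727/60 = 22.787878
  hemisphere S, so the sign is −
  λ: split at 3 digits → 025° and 52.3823′; 25 + 52.3823/60 = 25.873038
  E → positive
Point 2:
  φ: degrees = first 2 digits = 79, minutes = 58.2937; 79 + 58.2937/60 = 79.971562
  S ⇒ negate
  Longitude: degrees = first 3 digits = 106, minutes = 41.4575; 106 + 41.4575/60 = 106.690958
  W ⇒ negate
Point 3:
  Lat: split at 2 digits → 00° and 47.2078′; 0 + 47.2078/60 = 0.786797
  N → positive
  λ: split at 3 digits → 151° and 2.9659′; 151 + 2.9659/60 = 151.049432
  E → positive
Point 4:
  Lat: split at 2 digits → 83° and 0.9574′; 83 + 0.9574/60 = 83.015957
  S → negative
  Lon: degrees = first 3 digits = 57, minutes = 58.3567; 57 + 58.3567/60 = 57.972612
  W ⇒ negate
Point 5:
  φ: split at 2 digits → 65° and 53.3039′; 65 + 53.3039/60 = 65.888398
  hemisphere S, so the sign is −
  Lon: degrees = first 3 digits = 4, minutes = 42.4544; 4 + 42.4544/60 = 4.707573
  E ⇒ keep positive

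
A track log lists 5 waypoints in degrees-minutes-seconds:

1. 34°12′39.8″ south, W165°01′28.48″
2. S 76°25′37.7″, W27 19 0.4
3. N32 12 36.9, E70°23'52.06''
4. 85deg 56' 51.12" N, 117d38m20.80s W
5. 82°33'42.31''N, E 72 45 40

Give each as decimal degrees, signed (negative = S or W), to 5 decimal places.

Point 1:
  Lat: 34° + 12/60 + 39.8/3600 = 34 + 0.200000 + 0.011056 = 34.211056
  S ⇒ negate
  Longitude: 165 + 1/60 + 28.48/3600 = 165.024578
  W → negative
Point 2:
  Lat: 76° + 25/60 + 37.7/3600 = 76 + 0.416667 + 0.010472 = 76.427139
  S ⇒ negate
  Lon: 27° + 19/60 + 0.4/3600 = 27 + 0.316667 + 0.000111 = 27.316778
  W ⇒ negate
Point 3:
  Lat: 32 + 12/60 + 36.9/3600 = 32.210250
  N ⇒ keep positive
  λ: 70° + 23/60 + 52.06/3600 = 70 + 0.383333 + 0.014461 = 70.397794
  E ⇒ keep positive
Point 4:
  φ: 85 + 56/60 + 51.12/3600 = 85.947533
  N ⇒ keep positive
  λ: 117° + 38/60 + 20.8/3600 = 117 + 0.633333 + 0.005778 = 117.639111
  hemisphere W, so the sign is −
Point 5:
  Lat: 82° + 33/60 + 42.31/3600 = 82 + 0.550000 + 0.011753 = 82.561753
  N → positive
  Lon: 45′ + 40″ = 45.66667′; 72 + 45.66667/60 = 72.761111
  E ⇒ keep positive

1. -34.21106, -165.02458
2. -76.42714, -27.31678
3. 32.21025, 70.39779
4. 85.94753, -117.63911
5. 82.56175, 72.76111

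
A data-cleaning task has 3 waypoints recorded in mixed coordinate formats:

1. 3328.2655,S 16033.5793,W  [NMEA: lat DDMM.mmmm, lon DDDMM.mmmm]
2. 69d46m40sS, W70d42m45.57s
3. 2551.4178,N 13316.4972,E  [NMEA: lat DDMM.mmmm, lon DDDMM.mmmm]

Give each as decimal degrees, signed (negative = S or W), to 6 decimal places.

1. -33.471092, -160.559655
2. -69.777778, -70.712658
3. 25.856963, 133.274953

Point 1:
  Latitude: split at 2 digits → 33° and 28.2655′; 33 + 28.2655/60 = 33.4710917
  hemisphere S, so the sign is −
  Lon: degrees = first 3 digits = 160, minutes = 33.5793; 160 + 33.5793/60 = 160.5596550
  W ⇒ negate
Point 2:
  Lat: 46′ + 40″ = 46.66667′; 69 + 46.66667/60 = 69.7777778
  S → negative
  λ: 70° + 42/60 + 45.57/3600 = 70 + 0.700000 + 0.012658 = 70.7126583
  W → negative
Point 3:
  Latitude: split at 2 digits → 25° and 51.4178′; 25 + 51.4178/60 = 25.8569633
  N → positive
  Lon: degrees = first 3 digits = 133, minutes = 16.4972; 133 + 16.4972/60 = 133.2749533
  E ⇒ keep positive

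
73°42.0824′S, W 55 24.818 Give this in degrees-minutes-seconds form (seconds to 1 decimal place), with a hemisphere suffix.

73°42′4.9″ S, 55°24′49.1″ W

φ: fractional minutes 0.08240 × 60 = 4.944″
λ: 24.81800′ → 24′ and 0.81800 × 60 = 49.080″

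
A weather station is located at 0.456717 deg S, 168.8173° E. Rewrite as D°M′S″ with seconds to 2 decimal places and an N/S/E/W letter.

0°27′24.18″ S, 168°49′2.28″ E

Lat: whole degrees 0; 27.40302′ → 27′ and 24.1812″
Longitude: 0.817300 × 60 = 49.03800′ → 49′, remainder × 60 = 2.2800″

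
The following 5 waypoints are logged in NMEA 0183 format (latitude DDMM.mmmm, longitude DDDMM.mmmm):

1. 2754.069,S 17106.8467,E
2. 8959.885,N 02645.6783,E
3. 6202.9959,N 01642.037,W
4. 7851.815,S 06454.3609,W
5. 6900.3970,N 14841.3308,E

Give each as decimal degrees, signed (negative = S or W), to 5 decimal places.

1. -27.90115, 171.11411
2. 89.99808, 26.76131
3. 62.04993, -16.70062
4. -78.86358, -64.90602
5. 69.00662, 148.68885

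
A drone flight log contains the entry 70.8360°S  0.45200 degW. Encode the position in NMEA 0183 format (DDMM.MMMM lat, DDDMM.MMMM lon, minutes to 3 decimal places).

Latitude: fractional part 0.836000 → 50.16000 minutes
Longitude: 0° + 0.452000 × 60 = 0° 27.12000′

7050.160,S / 00027.120,W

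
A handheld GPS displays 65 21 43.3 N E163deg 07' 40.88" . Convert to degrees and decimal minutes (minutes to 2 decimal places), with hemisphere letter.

65° 21.72′ N, 163° 7.68′ E

Latitude: seconds/60 = 0.72167; minutes = 21 + 0.72167 = 21.7217
Lon: seconds/60 = 0.68133; minutes = 7 + 0.68133 = 7.6813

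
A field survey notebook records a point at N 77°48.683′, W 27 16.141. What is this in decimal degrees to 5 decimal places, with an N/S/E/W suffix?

77.81138° N, 27.26902° W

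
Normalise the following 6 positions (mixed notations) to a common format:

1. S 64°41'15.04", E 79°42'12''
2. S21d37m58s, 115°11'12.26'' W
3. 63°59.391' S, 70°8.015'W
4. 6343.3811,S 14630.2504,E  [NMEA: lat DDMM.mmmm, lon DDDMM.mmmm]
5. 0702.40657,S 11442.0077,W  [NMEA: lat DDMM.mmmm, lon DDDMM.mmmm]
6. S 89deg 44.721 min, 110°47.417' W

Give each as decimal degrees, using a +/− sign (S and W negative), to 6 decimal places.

Point 1:
  Lat: 64 + 41/60 + 15.04/3600 = 64.6875111
  S → negative
  Lon: 79 + 42/60 + 12/3600 = 79.7033333
  E → positive
Point 2:
  Lat: 21° + 37/60 + 58/3600 = 21 + 0.616667 + 0.016111 = 21.6327778
  S → negative
  Longitude: 11′ + 12.26″ = 11.20433′; 115 + 11.20433/60 = 115.1867389
  W ⇒ negate
Point 3:
  φ: 63 + 59.391/60 = 63.9898500
  S → negative
  λ: 70 + 8.015/60 = 70.1335833
  W → negative
Point 4:
  Latitude: split at 2 digits → 63° and 43.3811′; 63 + 43.3811/60 = 63.7230183
  hemisphere S, so the sign is −
  λ: split at 3 digits → 146° and 30.2504′; 146 + 30.2504/60 = 146.5041733
  E ⇒ keep positive
Point 5:
  Latitude: split at 2 digits → 07° and 2.40657′; 7 + 2.40657/60 = 7.0401095
  hemisphere S, so the sign is −
  Longitude: split at 3 digits → 114° and 42.0077′; 114 + 42.0077/60 = 114.7001283
  W → negative
Point 6:
  Latitude: 89 + 44.721/60 = 89.7453500
  S ⇒ negate
  Longitude: 47.417′ = 0.790283°; total 110.7902833
  W → negative

1. -64.687511, 79.703333
2. -21.632778, -115.186739
3. -63.989850, -70.133583
4. -63.723018, 146.504173
5. -7.040110, -114.700128
6. -89.745350, -110.790283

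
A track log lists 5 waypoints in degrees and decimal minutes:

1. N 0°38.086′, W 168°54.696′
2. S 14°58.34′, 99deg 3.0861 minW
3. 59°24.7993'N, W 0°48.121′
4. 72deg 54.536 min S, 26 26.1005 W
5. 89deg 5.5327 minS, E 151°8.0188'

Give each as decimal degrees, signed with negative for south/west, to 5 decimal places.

1. 0.63477, -168.91160
2. -14.97233, -99.05144
3. 59.41332, -0.80202
4. -72.90893, -26.43501
5. -89.09221, 151.13365

Point 1:
  Lat: 38.086′ = 0.634767°; total 0.634767
  N ⇒ keep positive
  Lon: 54.696′ = 0.911600°; total 168.911600
  W → negative
Point 2:
  Latitude: 14 + 58.34/60 = 14.972333
  hemisphere S, so the sign is −
  λ: 3.0861′ = 0.051435°; total 99.051435
  W → negative
Point 3:
  φ: 24.7993′ = 0.413322°; total 59.413322
  N → positive
  Longitude: 0 + 48.121/60 = 0.802017
  W → negative
Point 4:
  Lat: 72 + 54.536/60 = 72.908933
  S ⇒ negate
  Lon: 26 + 26.1005/60 = 26.435008
  W → negative
Point 5:
  Latitude: 89 + 5.5327/60 = 89.092212
  hemisphere S, so the sign is −
  Lon: 151 + 8.0188/60 = 151.133647
  E ⇒ keep positive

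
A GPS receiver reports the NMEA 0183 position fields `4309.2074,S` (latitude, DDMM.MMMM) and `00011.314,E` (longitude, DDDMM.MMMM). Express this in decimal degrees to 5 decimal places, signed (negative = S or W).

Latitude: split at 2 digits → 43° and 9.2074′; 43 + 9.2074/60 = 43.153457
hemisphere S, so the sign is −
Lon: degrees = first 3 digits = 0, minutes = 11.314; 0 + 11.314/60 = 0.188567
E → positive

-43.15346, 0.18857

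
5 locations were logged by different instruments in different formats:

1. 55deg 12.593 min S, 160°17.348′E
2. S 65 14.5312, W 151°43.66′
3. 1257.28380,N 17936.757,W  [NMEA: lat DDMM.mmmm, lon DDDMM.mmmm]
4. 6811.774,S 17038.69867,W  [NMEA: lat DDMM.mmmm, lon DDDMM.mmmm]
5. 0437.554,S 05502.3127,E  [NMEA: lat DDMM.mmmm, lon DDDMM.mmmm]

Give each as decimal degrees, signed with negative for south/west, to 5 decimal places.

Point 1:
  Latitude: 55 + 12.593/60 = 55.209883
  S ⇒ negate
  Longitude: 17.348′ = 0.289133°; total 160.289133
  E → positive
Point 2:
  φ: 65 + 14.5312/60 = 65.242187
  hemisphere S, so the sign is −
  λ: 43.66′ = 0.727667°; total 151.727667
  hemisphere W, so the sign is −
Point 3:
  Latitude: split at 2 digits → 12° and 57.2838′; 12 + 57.2838/60 = 12.954730
  N → positive
  Lon: split at 3 digits → 179° and 36.757′; 179 + 36.757/60 = 179.612617
  W → negative
Point 4:
  Lat: split at 2 digits → 68° and 11.774′; 68 + 11.774/60 = 68.196233
  hemisphere S, so the sign is −
  λ: degrees = first 3 digits = 170, minutes = 38.69867; 170 + 38.69867/60 = 170.644978
  W → negative
Point 5:
  Latitude: split at 2 digits → 04° and 37.554′; 4 + 37.554/60 = 4.625900
  S → negative
  λ: split at 3 digits → 055° and 2.3127′; 55 + 2.3127/60 = 55.038545
  E ⇒ keep positive

1. -55.20988, 160.28913
2. -65.24219, -151.72767
3. 12.95473, -179.61262
4. -68.19623, -170.64498
5. -4.62590, 55.03855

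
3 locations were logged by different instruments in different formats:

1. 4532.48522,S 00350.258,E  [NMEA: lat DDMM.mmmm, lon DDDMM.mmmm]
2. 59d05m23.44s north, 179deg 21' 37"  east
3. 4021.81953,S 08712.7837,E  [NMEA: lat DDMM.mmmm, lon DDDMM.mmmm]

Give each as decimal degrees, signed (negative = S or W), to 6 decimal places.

Point 1:
  φ: split at 2 digits → 45° and 32.48522′; 45 + 32.48522/60 = 45.5414203
  S → negative
  Longitude: split at 3 digits → 003° and 50.258′; 3 + 50.258/60 = 3.8376333
  E → positive
Point 2:
  Lat: 59 + 5/60 + 23.44/3600 = 59.0898444
  N ⇒ keep positive
  λ: 21′ + 37″ = 21.61667′; 179 + 21.61667/60 = 179.3602778
  E → positive
Point 3:
  Latitude: degrees = first 2 digits = 40, minutes = 21.81953; 40 + 21.81953/60 = 40.3636588
  S → negative
  Lon: degrees = first 3 digits = 87, minutes = 12.7837; 87 + 12.7837/60 = 87.2130617
  E → positive

1. -45.541420, 3.837633
2. 59.089844, 179.360278
3. -40.363659, 87.213062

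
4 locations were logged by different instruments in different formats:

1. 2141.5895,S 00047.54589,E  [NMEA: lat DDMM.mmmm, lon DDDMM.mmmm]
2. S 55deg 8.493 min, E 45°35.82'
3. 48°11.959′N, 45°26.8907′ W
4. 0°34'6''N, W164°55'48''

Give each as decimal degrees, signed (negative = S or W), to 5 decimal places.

Point 1:
  φ: degrees = first 2 digits = 21, minutes = 41.5895; 21 + 41.5895/60 = 21.693158
  S → negative
  Longitude: degrees = first 3 digits = 0, minutes = 47.54589; 0 + 47.54589/60 = 0.792432
  E → positive
Point 2:
  Lat: 55 + 8.493/60 = 55.141550
  S → negative
  Lon: 35.82′ = 0.597000°; total 45.597000
  E ⇒ keep positive
Point 3:
  Latitude: 48 + 11.959/60 = 48.199317
  N → positive
  λ: 45 + 26.8907/60 = 45.448178
  hemisphere W, so the sign is −
Point 4:
  Lat: 34′ + 6″ = 34.10000′; 0 + 34.10000/60 = 0.568333
  N → positive
  Lon: 55′ + 48″ = 55.80000′; 164 + 55.80000/60 = 164.930000
  W → negative

1. -21.69316, 0.79243
2. -55.14155, 45.59700
3. 48.19932, -45.44818
4. 0.56833, -164.93000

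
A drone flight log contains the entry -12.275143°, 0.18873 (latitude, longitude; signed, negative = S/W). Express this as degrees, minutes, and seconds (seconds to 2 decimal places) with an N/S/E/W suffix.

12°16′30.51″ S, 0°11′19.43″ E

Latitude is negative → S; |value| = 12.275143
Lat: whole degrees 12; 16.50858′ → 16′ and 30.5148″
Longitude: whole degrees 0; 11.32380′ → 11′ and 19.4280″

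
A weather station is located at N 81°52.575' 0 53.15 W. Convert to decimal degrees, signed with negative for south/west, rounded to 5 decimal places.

81.87625, -0.88583

φ: 81 + 52.575/60 = 81.876250
N ⇒ keep positive
Lon: 53.15′ = 0.885833°; total 0.885833
hemisphere W, so the sign is −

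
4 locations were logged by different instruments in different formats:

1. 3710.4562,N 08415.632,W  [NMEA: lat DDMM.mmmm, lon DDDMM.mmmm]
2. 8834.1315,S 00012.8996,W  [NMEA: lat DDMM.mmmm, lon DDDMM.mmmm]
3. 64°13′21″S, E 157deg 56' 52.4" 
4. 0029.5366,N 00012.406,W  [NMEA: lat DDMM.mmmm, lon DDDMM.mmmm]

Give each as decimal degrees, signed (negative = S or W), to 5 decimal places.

1. 37.17427, -84.26053
2. -88.56886, -0.21499
3. -64.22250, 157.94789
4. 0.49228, -0.20677

Point 1:
  φ: degrees = first 2 digits = 37, minutes = 10.4562; 37 + 10.4562/60 = 37.174270
  N ⇒ keep positive
  λ: degrees = first 3 digits = 84, minutes = 15.632; 84 + 15.632/60 = 84.260533
  hemisphere W, so the sign is −
Point 2:
  Latitude: split at 2 digits → 88° and 34.1315′; 88 + 34.1315/60 = 88.568858
  hemisphere S, so the sign is −
  Lon: split at 3 digits → 000° and 12.8996′; 0 + 12.8996/60 = 0.214993
  W → negative
Point 3:
  φ: 13′ + 21″ = 13.35000′; 64 + 13.35000/60 = 64.222500
  hemisphere S, so the sign is −
  Lon: 56′ + 52.4″ = 56.87333′; 157 + 56.87333/60 = 157.947889
  E → positive
Point 4:
  Lat: split at 2 digits → 00° and 29.5366′; 0 + 29.5366/60 = 0.492277
  N → positive
  Longitude: degrees = first 3 digits = 0, minutes = 12.406; 0 + 12.406/60 = 0.206767
  hemisphere W, so the sign is −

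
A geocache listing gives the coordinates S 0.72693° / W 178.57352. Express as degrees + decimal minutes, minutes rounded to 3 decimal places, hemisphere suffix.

0° 43.616′ S, 178° 34.411′ W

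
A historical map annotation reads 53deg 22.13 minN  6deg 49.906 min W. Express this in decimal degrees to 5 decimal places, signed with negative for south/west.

Lat: 22.13′ = 0.368833°; total 53.368833
N → positive
Longitude: 6 + 49.906/60 = 6.831767
W ⇒ negate

53.36883, -6.83177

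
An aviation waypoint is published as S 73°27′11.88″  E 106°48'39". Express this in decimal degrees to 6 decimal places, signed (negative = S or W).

Latitude: 73° + 27/60 + 11.88/3600 = 73 + 0.450000 + 0.003300 = 73.4533000
hemisphere S, so the sign is −
Lon: 106 + 48/60 + 39/3600 = 106.8108333
E → positive

-73.453300, 106.810833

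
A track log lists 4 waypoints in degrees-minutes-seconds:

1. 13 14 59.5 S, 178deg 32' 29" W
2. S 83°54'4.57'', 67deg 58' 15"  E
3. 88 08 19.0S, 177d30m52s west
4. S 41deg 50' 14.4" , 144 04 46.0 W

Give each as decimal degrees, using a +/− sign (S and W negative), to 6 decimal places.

Point 1:
  Latitude: 13° + 14/60 + 59.5/3600 = 13 + 0.233333 + 0.016528 = 13.2498611
  hemisphere S, so the sign is −
  Longitude: 178° + 32/60 + 29/3600 = 178 + 0.533333 + 0.008056 = 178.5413889
  hemisphere W, so the sign is −
Point 2:
  Lat: 83° + 54/60 + 4.57/3600 = 83 + 0.900000 + 0.001269 = 83.9012694
  hemisphere S, so the sign is −
  λ: 58′ + 15″ = 58.25000′; 67 + 58.25000/60 = 67.9708333
  E ⇒ keep positive
Point 3:
  Latitude: 88 + 8/60 + 19/3600 = 88.1386111
  S ⇒ negate
  Lon: 177° + 30/60 + 52/3600 = 177 + 0.500000 + 0.014444 = 177.5144444
  W ⇒ negate
Point 4:
  φ: 50′ + 14.4″ = 50.24000′; 41 + 50.24000/60 = 41.8373333
  S ⇒ negate
  Longitude: 144° + 4/60 + 46/3600 = 144 + 0.066667 + 0.012778 = 144.0794444
  hemisphere W, so the sign is −

1. -13.249861, -178.541389
2. -83.901269, 67.970833
3. -88.138611, -177.514444
4. -41.837333, -144.079444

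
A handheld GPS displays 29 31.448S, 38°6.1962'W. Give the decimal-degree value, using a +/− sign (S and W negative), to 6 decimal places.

-29.524133, -38.103270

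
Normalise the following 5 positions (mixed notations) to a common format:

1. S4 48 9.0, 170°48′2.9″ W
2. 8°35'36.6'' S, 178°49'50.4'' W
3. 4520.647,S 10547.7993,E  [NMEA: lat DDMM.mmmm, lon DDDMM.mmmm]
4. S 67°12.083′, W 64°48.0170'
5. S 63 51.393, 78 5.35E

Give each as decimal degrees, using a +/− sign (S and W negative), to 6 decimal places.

1. -4.802500, -170.800806
2. -8.593500, -178.830667
3. -45.344117, 105.796655
4. -67.201383, -64.800283
5. -63.856550, 78.089167

Point 1:
  φ: 4° + 48/60 + 9/3600 = 4 + 0.800000 + 0.002500 = 4.8025000
  hemisphere S, so the sign is −
  Longitude: 170° + 48/60 + 2.9/3600 = 170 + 0.800000 + 0.000806 = 170.8008056
  hemisphere W, so the sign is −
Point 2:
  Lat: 35′ + 36.6″ = 35.61000′; 8 + 35.61000/60 = 8.5935000
  hemisphere S, so the sign is −
  Lon: 178 + 49/60 + 50.4/3600 = 178.8306667
  hemisphere W, so the sign is −
Point 3:
  φ: split at 2 digits → 45° and 20.647′; 45 + 20.647/60 = 45.3441167
  hemisphere S, so the sign is −
  Longitude: split at 3 digits → 105° and 47.7993′; 105 + 47.7993/60 = 105.7966550
  E ⇒ keep positive
Point 4:
  Latitude: 67 + 12.083/60 = 67.2013833
  S → negative
  Lon: 64 + 48.017/60 = 64.8002833
  W ⇒ negate
Point 5:
  Latitude: 51.393′ = 0.856550°; total 63.8565500
  S ⇒ negate
  Lon: 78 + 5.35/60 = 78.0891667
  E ⇒ keep positive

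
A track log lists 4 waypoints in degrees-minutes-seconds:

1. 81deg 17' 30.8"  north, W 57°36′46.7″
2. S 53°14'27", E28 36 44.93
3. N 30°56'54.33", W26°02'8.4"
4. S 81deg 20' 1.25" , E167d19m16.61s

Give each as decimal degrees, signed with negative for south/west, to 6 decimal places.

Point 1:
  φ: 81° + 17/60 + 30.8/3600 = 81 + 0.283333 + 0.008556 = 81.2918889
  N ⇒ keep positive
  Longitude: 57 + 36/60 + 46.7/3600 = 57.6129722
  W ⇒ negate
Point 2:
  Lat: 53° + 14/60 + 27/3600 = 53 + 0.233333 + 0.007500 = 53.2408333
  S → negative
  λ: 36′ + 44.93″ = 36.74883′; 28 + 36.74883/60 = 28.6124806
  E ⇒ keep positive
Point 3:
  φ: 30 + 56/60 + 54.33/3600 = 30.9484250
  N → positive
  λ: 26 + 2/60 + 8.4/3600 = 26.0356667
  W → negative
Point 4:
  Lat: 81° + 20/60 + 1.25/3600 = 81 + 0.333333 + 0.000347 = 81.3336806
  S → negative
  λ: 167 + 19/60 + 16.61/3600 = 167.3212806
  E → positive

1. 81.291889, -57.612972
2. -53.240833, 28.612481
3. 30.948425, -26.035667
4. -81.333681, 167.321281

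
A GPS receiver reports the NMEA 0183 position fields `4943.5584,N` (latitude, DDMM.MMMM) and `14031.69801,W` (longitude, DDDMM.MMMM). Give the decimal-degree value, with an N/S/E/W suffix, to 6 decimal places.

Lat: degrees = first 2 digits = 49, minutes = 43.5584; 49 + 43.5584/60 = 49.7259733
λ: degrees = first 3 digits = 140, minutes = 31.69801; 140 + 31.69801/60 = 140.5283002

49.725973° N, 140.528300° W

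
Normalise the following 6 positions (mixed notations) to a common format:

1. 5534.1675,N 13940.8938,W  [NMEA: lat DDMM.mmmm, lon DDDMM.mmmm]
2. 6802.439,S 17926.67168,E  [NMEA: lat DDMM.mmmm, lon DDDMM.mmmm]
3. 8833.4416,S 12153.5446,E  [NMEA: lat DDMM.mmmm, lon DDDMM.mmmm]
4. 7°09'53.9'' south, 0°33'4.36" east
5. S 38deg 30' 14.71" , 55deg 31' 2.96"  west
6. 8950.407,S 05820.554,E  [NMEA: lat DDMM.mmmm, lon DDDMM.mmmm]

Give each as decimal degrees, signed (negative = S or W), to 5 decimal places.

1. 55.56946, -139.68156
2. -68.04065, 179.44453
3. -88.55736, 121.89241
4. -7.16497, 0.55121
5. -38.50409, -55.51749
6. -89.84012, 58.34257

Point 1:
  Latitude: split at 2 digits → 55° and 34.1675′; 55 + 34.1675/60 = 55.569458
  N ⇒ keep positive
  λ: split at 3 digits → 139° and 40.8938′; 139 + 40.8938/60 = 139.681563
  W ⇒ negate
Point 2:
  Lat: degrees = first 2 digits = 68, minutes = 2.439; 68 + 2.439/60 = 68.040650
  hemisphere S, so the sign is −
  Lon: split at 3 digits → 179° and 26.67168′; 179 + 26.67168/60 = 179.444528
  E → positive
Point 3:
  Latitude: split at 2 digits → 88° and 33.4416′; 88 + 33.4416/60 = 88.557360
  S ⇒ negate
  Longitude: split at 3 digits → 121° and 53.5446′; 121 + 53.5446/60 = 121.892410
  E → positive
Point 4:
  Lat: 7 + 9/60 + 53.9/3600 = 7.164972
  S → negative
  Lon: 0 + 33/60 + 4.36/3600 = 0.551211
  E ⇒ keep positive
Point 5:
  φ: 38° + 30/60 + 14.71/3600 = 38 + 0.500000 + 0.004086 = 38.504086
  S ⇒ negate
  Longitude: 55 + 31/60 + 2.96/3600 = 55.517489
  hemisphere W, so the sign is −
Point 6:
  Latitude: degrees = first 2 digits = 89, minutes = 50.407; 89 + 50.407/60 = 89.840117
  S ⇒ negate
  Longitude: split at 3 digits → 058° and 20.554′; 58 + 20.554/60 = 58.342567
  E ⇒ keep positive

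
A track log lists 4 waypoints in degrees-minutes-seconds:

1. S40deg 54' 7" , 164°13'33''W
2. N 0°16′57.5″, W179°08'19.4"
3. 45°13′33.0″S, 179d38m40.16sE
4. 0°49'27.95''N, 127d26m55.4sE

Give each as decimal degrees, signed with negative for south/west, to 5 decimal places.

Point 1:
  Lat: 54′ + 7″ = 54.11667′; 40 + 54.11667/60 = 40.901944
  S ⇒ negate
  Longitude: 13′ + 33″ = 13.55000′; 164 + 13.55000/60 = 164.225833
  hemisphere W, so the sign is −
Point 2:
  Latitude: 0° + 16/60 + 57.5/3600 = 0 + 0.266667 + 0.015972 = 0.282639
  N → positive
  Longitude: 179° + 8/60 + 19.4/3600 = 179 + 0.133333 + 0.005389 = 179.138722
  W ⇒ negate
Point 3:
  φ: 13′ + 33″ = 13.55000′; 45 + 13.55000/60 = 45.225833
  S → negative
  Lon: 38′ + 40.16″ = 38.66933′; 179 + 38.66933/60 = 179.644489
  E ⇒ keep positive
Point 4:
  Lat: 0 + 49/60 + 27.95/3600 = 0.824431
  N → positive
  λ: 26′ + 55.4″ = 26.92333′; 127 + 26.92333/60 = 127.448722
  E ⇒ keep positive

1. -40.90194, -164.22583
2. 0.28264, -179.13872
3. -45.22583, 179.64449
4. 0.82443, 127.44872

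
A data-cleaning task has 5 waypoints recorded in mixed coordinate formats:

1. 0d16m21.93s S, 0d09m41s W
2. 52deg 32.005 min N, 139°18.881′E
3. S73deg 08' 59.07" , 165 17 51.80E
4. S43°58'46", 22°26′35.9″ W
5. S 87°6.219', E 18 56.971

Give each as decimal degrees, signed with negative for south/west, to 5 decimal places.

Point 1:
  φ: 0 + 16/60 + 21.93/3600 = 0.272758
  S ⇒ negate
  λ: 0° + 9/60 + 41/3600 = 0 + 0.150000 + 0.011389 = 0.161389
  W → negative
Point 2:
  Latitude: 52 + 32.005/60 = 52.533417
  N ⇒ keep positive
  Longitude: 139 + 18.881/60 = 139.314683
  E ⇒ keep positive
Point 3:
  φ: 73° + 8/60 + 59.07/3600 = 73 + 0.133333 + 0.016408 = 73.149742
  S → negative
  Longitude: 165 + 17/60 + 51.8/3600 = 165.297722
  E → positive
Point 4:
  Latitude: 43° + 58/60 + 46/3600 = 43 + 0.966667 + 0.012778 = 43.979444
  S ⇒ negate
  Longitude: 22° + 26/60 + 35.9/3600 = 22 + 0.433333 + 0.009972 = 22.443306
  hemisphere W, so the sign is −
Point 5:
  Lat: 6.219′ = 0.103650°; total 87.103650
  S → negative
  λ: 56.971′ = 0.949517°; total 18.949517
  E → positive

1. -0.27276, -0.16139
2. 52.53342, 139.31468
3. -73.14974, 165.29772
4. -43.97944, -22.44331
5. -87.10365, 18.94952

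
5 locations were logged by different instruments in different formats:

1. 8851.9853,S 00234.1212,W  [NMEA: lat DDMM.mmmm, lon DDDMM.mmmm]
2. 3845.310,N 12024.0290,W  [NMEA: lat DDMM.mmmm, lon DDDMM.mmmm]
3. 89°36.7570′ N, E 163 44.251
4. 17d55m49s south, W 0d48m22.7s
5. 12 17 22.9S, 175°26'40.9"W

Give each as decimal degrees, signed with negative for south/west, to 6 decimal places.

Point 1:
  Lat: split at 2 digits → 88° and 51.9853′; 88 + 51.9853/60 = 88.8664217
  hemisphere S, so the sign is −
  Longitude: degrees = first 3 digits = 2, minutes = 34.1212; 2 + 34.1212/60 = 2.5686867
  hemisphere W, so the sign is −
Point 2:
  Latitude: degrees = first 2 digits = 38, minutes = 45.31; 38 + 45.31/60 = 38.7551667
  N → positive
  Longitude: degrees = first 3 digits = 120, minutes = 24.029; 120 + 24.029/60 = 120.4004833
  hemisphere W, so the sign is −
Point 3:
  Latitude: 36.757′ = 0.612617°; total 89.6126167
  N ⇒ keep positive
  Lon: 44.251′ = 0.737517°; total 163.7375167
  E → positive
Point 4:
  φ: 17° + 55/60 + 49/3600 = 17 + 0.916667 + 0.013611 = 17.9302778
  hemisphere S, so the sign is −
  Lon: 0° + 48/60 + 22.7/3600 = 0 + 0.800000 + 0.006306 = 0.8063056
  W ⇒ negate
Point 5:
  Lat: 17′ + 22.9″ = 17.38167′; 12 + 17.38167/60 = 12.2896944
  S → negative
  λ: 175° + 26/60 + 40.9/3600 = 175 + 0.433333 + 0.011361 = 175.4446944
  W → negative

1. -88.866422, -2.568687
2. 38.755167, -120.400483
3. 89.612617, 163.737517
4. -17.930278, -0.806306
5. -12.289694, -175.444694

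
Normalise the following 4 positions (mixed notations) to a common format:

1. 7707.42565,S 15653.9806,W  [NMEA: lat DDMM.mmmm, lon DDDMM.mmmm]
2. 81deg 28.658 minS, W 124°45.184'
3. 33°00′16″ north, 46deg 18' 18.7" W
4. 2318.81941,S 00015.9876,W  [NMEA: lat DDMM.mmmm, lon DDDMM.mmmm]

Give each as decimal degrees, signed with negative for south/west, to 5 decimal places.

1. -77.12376, -156.89968
2. -81.47763, -124.75307
3. 33.00444, -46.30519
4. -23.31366, -0.26646

Point 1:
  Lat: degrees = first 2 digits = 77, minutes = 7.42565; 77 + 7.42565/60 = 77.123761
  S → negative
  Lon: degrees = first 3 digits = 156, minutes = 53.9806; 156 + 53.9806/60 = 156.899677
  W ⇒ negate
Point 2:
  Latitude: 28.658′ = 0.477633°; total 81.477633
  S ⇒ negate
  Lon: 124 + 45.184/60 = 124.753067
  W ⇒ negate
Point 3:
  Lat: 33 + 0/60 + 16/3600 = 33.004444
  N → positive
  λ: 46° + 18/60 + 18.7/3600 = 46 + 0.300000 + 0.005194 = 46.305194
  W ⇒ negate
Point 4:
  Lat: degrees = first 2 digits = 23, minutes = 18.81941; 23 + 18.81941/60 = 23.313657
  hemisphere S, so the sign is −
  λ: degrees = first 3 digits = 0, minutes = 15.9876; 0 + 15.9876/60 = 0.266460
  W ⇒ negate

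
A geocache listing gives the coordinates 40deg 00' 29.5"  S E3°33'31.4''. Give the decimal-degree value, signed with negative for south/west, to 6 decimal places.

-40.008194, 3.558722

φ: 40 + 0/60 + 29.5/3600 = 40.0081944
hemisphere S, so the sign is −
Longitude: 33′ + 31.4″ = 33.52333′; 3 + 33.52333/60 = 3.5587222
E ⇒ keep positive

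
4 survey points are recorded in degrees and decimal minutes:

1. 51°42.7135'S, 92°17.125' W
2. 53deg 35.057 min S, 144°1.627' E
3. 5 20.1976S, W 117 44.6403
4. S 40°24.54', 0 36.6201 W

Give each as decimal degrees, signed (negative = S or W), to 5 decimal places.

1. -51.71189, -92.28542
2. -53.58428, 144.02712
3. -5.33663, -117.74401
4. -40.40900, -0.61034

Point 1:
  Latitude: 51 + 42.7135/60 = 51.711892
  S → negative
  Longitude: 92 + 17.125/60 = 92.285417
  W ⇒ negate
Point 2:
  Lat: 35.057′ = 0.584283°; total 53.584283
  S ⇒ negate
  λ: 1.627′ = 0.027117°; total 144.027117
  E ⇒ keep positive
Point 3:
  φ: 5 + 20.1976/60 = 5.336627
  S → negative
  Lon: 44.6403′ = 0.744005°; total 117.744005
  W → negative
Point 4:
  Lat: 24.54′ = 0.409000°; total 40.409000
  S → negative
  Lon: 36.6201′ = 0.610335°; total 0.610335
  W → negative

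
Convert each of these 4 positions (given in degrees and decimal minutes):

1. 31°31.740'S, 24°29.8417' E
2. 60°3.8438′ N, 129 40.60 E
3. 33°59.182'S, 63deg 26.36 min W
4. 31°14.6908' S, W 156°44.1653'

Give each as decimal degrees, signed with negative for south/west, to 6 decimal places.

Point 1:
  Latitude: 31.74′ = 0.529000°; total 31.5290000
  hemisphere S, so the sign is −
  λ: 29.8417′ = 0.497362°; total 24.4973617
  E ⇒ keep positive
Point 2:
  Latitude: 3.8438′ = 0.064063°; total 60.0640633
  N → positive
  λ: 40.6′ = 0.676667°; total 129.6766667
  E → positive
Point 3:
  φ: 33 + 59.182/60 = 33.9863667
  hemisphere S, so the sign is −
  λ: 26.36′ = 0.439333°; total 63.4393333
  W → negative
Point 4:
  Latitude: 31 + 14.6908/60 = 31.2448467
  S → negative
  Longitude: 156 + 44.1653/60 = 156.7360883
  hemisphere W, so the sign is −

1. -31.529000, 24.497362
2. 60.064063, 129.676667
3. -33.986367, -63.439333
4. -31.244847, -156.736088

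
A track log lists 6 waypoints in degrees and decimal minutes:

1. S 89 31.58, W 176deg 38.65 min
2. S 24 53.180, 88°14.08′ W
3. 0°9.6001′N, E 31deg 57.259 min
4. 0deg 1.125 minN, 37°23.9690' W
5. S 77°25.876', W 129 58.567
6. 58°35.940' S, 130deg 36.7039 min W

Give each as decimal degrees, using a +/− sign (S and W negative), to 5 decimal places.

Point 1:
  Latitude: 31.58′ = 0.526333°; total 89.526333
  S ⇒ negate
  Lon: 38.65′ = 0.644167°; total 176.644167
  W → negative
Point 2:
  Latitude: 53.18′ = 0.886333°; total 24.886333
  S → negative
  λ: 88 + 14.08/60 = 88.234667
  W ⇒ negate
Point 3:
  φ: 9.6001′ = 0.160002°; total 0.160002
  N ⇒ keep positive
  Lon: 31 + 57.259/60 = 31.954317
  E ⇒ keep positive
Point 4:
  φ: 0 + 1.125/60 = 0.018750
  N ⇒ keep positive
  Longitude: 37 + 23.969/60 = 37.399483
  W ⇒ negate
Point 5:
  Lat: 77 + 25.876/60 = 77.431267
  hemisphere S, so the sign is −
  Lon: 58.567′ = 0.976117°; total 129.976117
  W → negative
Point 6:
  Lat: 35.94′ = 0.599000°; total 58.599000
  hemisphere S, so the sign is −
  Lon: 36.7039′ = 0.611732°; total 130.611732
  W ⇒ negate

1. -89.52633, -176.64417
2. -24.88633, -88.23467
3. 0.16000, 31.95432
4. 0.01875, -37.39948
5. -77.43127, -129.97612
6. -58.59900, -130.61173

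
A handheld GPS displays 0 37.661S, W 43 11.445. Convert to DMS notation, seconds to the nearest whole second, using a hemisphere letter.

Lat: 37.66100′ → 37′ and 0.66100 × 60 = 39.66″
Lon: fractional minutes 0.44500 × 60 = 26.70″

0°37′40″ S, 43°11′27″ W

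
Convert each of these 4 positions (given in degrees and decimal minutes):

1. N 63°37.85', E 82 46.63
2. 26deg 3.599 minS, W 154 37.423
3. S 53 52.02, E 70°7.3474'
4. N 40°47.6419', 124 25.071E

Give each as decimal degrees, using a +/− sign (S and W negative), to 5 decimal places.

1. 63.63083, 82.77717
2. -26.05998, -154.62372
3. -53.86700, 70.12246
4. 40.79403, 124.41785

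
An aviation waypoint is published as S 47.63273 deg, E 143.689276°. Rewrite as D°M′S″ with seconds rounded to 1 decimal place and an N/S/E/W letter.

47°37′57.8″ S, 143°41′21.4″ E

Latitude: whole degrees 47; 37.96380′ → 37′ and 57.828″
Lon: whole degrees 143; 41.35656′ → 41′ and 21.394″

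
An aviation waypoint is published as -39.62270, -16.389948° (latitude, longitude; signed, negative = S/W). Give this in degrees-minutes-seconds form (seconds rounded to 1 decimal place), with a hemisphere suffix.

Latitude is negative → S; |value| = 39.622700
Latitude: whole degrees 39; 37.36200′ → 37′ and 21.720″
Longitude is negative → W; |value| = 16.389948
λ: 0.389948 × 60 = 23.39688′ → 23′, remainder × 60 = 23.813″

39°37′21.7″ S, 16°23′23.8″ W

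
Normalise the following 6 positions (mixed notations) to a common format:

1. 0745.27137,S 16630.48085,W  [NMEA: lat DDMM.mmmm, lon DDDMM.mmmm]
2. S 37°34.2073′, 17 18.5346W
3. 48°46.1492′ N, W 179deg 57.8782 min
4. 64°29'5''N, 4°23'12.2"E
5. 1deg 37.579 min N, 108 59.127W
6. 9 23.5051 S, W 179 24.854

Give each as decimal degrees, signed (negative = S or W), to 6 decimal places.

Point 1:
  Latitude: split at 2 digits → 07° and 45.27137′; 7 + 45.27137/60 = 7.7545228
  hemisphere S, so the sign is −
  λ: degrees = first 3 digits = 166, minutes = 30.48085; 166 + 30.48085/60 = 166.5080142
  W → negative
Point 2:
  Latitude: 34.2073′ = 0.570122°; total 37.5701217
  S → negative
  Lon: 18.5346′ = 0.308910°; total 17.3089100
  hemisphere W, so the sign is −
Point 3:
  Lat: 46.1492′ = 0.769153°; total 48.7691533
  N → positive
  Longitude: 57.8782′ = 0.964637°; total 179.9646367
  W → negative
Point 4:
  φ: 29′ + 5″ = 29.08333′; 64 + 29.08333/60 = 64.4847222
  N ⇒ keep positive
  λ: 4 + 23/60 + 12.2/3600 = 4.3867222
  E → positive
Point 5:
  φ: 1 + 37.579/60 = 1.6263167
  N → positive
  λ: 59.127′ = 0.985450°; total 108.9854500
  hemisphere W, so the sign is −
Point 6:
  Latitude: 9 + 23.5051/60 = 9.3917517
  hemisphere S, so the sign is −
  Lon: 179 + 24.854/60 = 179.4142333
  W → negative

1. -7.754523, -166.508014
2. -37.570122, -17.308910
3. 48.769153, -179.964637
4. 64.484722, 4.386722
5. 1.626317, -108.985450
6. -9.391752, -179.414233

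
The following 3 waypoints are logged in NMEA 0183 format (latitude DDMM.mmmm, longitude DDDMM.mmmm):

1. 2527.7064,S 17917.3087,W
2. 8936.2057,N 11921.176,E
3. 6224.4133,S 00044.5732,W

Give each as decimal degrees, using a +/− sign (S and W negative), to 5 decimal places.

1. -25.46177, -179.28848
2. 89.60343, 119.35293
3. -62.40689, -0.74289

Point 1:
  Latitude: degrees = first 2 digits = 25, minutes = 27.7064; 25 + 27.7064/60 = 25.461773
  hemisphere S, so the sign is −
  Lon: degrees = first 3 digits = 179, minutes = 17.3087; 179 + 17.3087/60 = 179.288478
  W → negative
Point 2:
  Latitude: split at 2 digits → 89° and 36.2057′; 89 + 36.2057/60 = 89.603428
  N ⇒ keep positive
  λ: split at 3 digits → 119° and 21.176′; 119 + 21.176/60 = 119.352933
  E → positive
Point 3:
  Latitude: split at 2 digits → 62° and 24.4133′; 62 + 24.4133/60 = 62.406888
  S → negative
  λ: degrees = first 3 digits = 0, minutes = 44.5732; 0 + 44.5732/60 = 0.742887
  W → negative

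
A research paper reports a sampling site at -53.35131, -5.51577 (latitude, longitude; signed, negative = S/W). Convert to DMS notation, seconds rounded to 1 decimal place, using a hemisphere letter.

53°21′4.7″ S, 5°30′56.8″ W

Latitude is negative → S; |value| = 53.351310
Lat: whole degrees 53; 21.07860′ → 21′ and 4.716″
Longitude is negative → W; |value| = 5.515770
Lon: 0.515770° → 30.94620′; 0.94620 × 60 = 56.772″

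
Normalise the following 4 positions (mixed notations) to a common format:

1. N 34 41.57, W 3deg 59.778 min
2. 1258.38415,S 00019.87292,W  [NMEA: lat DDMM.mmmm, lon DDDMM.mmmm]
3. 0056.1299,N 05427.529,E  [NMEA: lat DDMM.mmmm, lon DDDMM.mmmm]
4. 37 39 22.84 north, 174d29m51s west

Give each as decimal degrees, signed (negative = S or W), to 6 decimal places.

1. 34.692833, -3.996300
2. -12.973069, -0.331215
3. 0.935498, 54.458817
4. 37.656344, -174.497500

Point 1:
  Lat: 41.57′ = 0.692833°; total 34.6928333
  N → positive
  Lon: 3 + 59.778/60 = 3.9963000
  W → negative
Point 2:
  φ: degrees = first 2 digits = 12, minutes = 58.38415; 12 + 58.38415/60 = 12.9730692
  hemisphere S, so the sign is −
  Lon: split at 3 digits → 000° and 19.87292′; 0 + 19.87292/60 = 0.3312153
  W → negative
Point 3:
  φ: split at 2 digits → 00° and 56.1299′; 0 + 56.1299/60 = 0.9354983
  N ⇒ keep positive
  Longitude: split at 3 digits → 054° and 27.529′; 54 + 27.529/60 = 54.4588167
  E → positive
Point 4:
  Lat: 39′ + 22.84″ = 39.38067′; 37 + 39.38067/60 = 37.6563444
  N ⇒ keep positive
  Lon: 29′ + 51″ = 29.85000′; 174 + 29.85000/60 = 174.4975000
  hemisphere W, so the sign is −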